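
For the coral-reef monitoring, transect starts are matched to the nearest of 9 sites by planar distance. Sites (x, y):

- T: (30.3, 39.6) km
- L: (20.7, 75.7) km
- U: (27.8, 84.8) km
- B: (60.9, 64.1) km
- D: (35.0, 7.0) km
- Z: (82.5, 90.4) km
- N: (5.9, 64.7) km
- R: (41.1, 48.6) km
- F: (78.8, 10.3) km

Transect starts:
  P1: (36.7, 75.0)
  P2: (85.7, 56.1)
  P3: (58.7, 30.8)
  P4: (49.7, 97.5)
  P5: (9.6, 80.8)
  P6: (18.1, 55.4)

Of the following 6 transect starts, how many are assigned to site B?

P1 → U
P2 → B
P3 → R
P4 → U
P5 → L
P6 → N
1 of the 6 goes to B.

1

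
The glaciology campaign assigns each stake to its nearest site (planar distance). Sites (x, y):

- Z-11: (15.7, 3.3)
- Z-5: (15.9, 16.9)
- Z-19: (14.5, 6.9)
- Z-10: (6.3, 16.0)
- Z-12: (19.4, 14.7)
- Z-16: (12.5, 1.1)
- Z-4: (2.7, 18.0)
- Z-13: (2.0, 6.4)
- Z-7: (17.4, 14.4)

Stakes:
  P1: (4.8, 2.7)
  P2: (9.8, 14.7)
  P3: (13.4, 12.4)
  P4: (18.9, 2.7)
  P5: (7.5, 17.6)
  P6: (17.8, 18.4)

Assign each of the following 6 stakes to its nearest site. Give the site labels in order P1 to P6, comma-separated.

Z-13, Z-10, Z-7, Z-11, Z-10, Z-5

P1 → Z-13 (d²=21.53)
P2 → Z-10 (d²=13.94)
P3 → Z-7 (d²=20.00)
P4 → Z-11 (d²=10.60)
P5 → Z-10 (d²=4.00)
P6 → Z-5 (d²=5.86)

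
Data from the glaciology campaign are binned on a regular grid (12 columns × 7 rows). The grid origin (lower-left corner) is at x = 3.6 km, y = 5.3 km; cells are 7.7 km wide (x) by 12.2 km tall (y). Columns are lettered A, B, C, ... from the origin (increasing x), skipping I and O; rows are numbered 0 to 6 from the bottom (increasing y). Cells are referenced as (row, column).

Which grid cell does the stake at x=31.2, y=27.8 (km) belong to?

(1, D)

Column index: ⌊(31.2 − 3.6) / 7.7⌋ = ⌊3.584⌋ = 3 → column D
Row offset from origin: ⌊(27.8 − 5.3) / 12.2⌋ = ⌊1.844⌋ = 1 → row 1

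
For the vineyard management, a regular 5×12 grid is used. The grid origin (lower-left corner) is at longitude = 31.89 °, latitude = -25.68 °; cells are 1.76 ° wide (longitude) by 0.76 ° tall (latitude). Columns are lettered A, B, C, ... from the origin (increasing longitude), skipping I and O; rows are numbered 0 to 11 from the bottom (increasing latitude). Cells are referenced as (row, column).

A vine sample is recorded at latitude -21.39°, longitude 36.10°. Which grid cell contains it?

(5, C)

Column index: ⌊(36.10 − 31.89) / 1.76⌋ = ⌊2.392⌋ = 2 → column C
Row offset from origin: ⌊(-21.39 − -25.68) / 0.76⌋ = ⌊5.645⌋ = 5 → row 5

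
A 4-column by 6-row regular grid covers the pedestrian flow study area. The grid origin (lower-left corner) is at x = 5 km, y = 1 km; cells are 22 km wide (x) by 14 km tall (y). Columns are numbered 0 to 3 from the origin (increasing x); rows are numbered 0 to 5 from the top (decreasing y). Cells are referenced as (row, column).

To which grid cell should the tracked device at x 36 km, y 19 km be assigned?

Column index: ⌊(36 − 5) / 22⌋ = ⌊1.409⌋ = 1
Row offset from origin: ⌊(19 − 1) / 14⌋ = ⌊1.286⌋ = 1 → row 4 (counted from top)

(4, 1)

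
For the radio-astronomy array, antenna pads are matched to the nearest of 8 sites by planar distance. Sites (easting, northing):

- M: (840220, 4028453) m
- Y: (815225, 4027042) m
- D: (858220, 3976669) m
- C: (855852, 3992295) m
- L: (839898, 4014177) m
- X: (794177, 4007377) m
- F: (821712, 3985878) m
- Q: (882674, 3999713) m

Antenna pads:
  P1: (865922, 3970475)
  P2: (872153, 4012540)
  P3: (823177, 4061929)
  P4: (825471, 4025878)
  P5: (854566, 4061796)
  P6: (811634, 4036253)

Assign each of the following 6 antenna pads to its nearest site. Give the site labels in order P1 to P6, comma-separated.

P1 → D (d²=97686440.00)
P2 → Q (d²=275223370.00)
P3 → Y (d²=1280337073.00)
P4 → Y (d²=106335412.00)
P5 → M (d²=1317563365.00)
P6 → Y (d²=97737802.00)

D, Q, Y, Y, M, Y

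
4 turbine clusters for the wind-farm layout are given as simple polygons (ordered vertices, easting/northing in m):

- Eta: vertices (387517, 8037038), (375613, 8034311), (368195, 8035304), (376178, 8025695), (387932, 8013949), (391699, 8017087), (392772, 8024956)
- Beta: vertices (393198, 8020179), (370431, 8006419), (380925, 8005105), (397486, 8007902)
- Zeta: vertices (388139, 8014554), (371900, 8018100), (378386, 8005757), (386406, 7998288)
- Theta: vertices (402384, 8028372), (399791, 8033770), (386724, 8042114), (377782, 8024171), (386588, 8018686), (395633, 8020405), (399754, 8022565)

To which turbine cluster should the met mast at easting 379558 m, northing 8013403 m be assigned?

Cast a ray rightward from (379558, 8013403). For each polygon, the edges (by vertex number in listed order) whose endpoints lie on opposite sides of northing = 8013403, where each meets that height, and whether that is right or left of the point:
Eta: no edge straddles that height → 0 crossings.
Beta: 1–2 at easting≈381986.6 (right), 4–1 at easting≈395564.7 (right) → 2 crossings.
Zeta: 2–3 at easting≈374368.2 (left), 4–1 at easting≈388016.4 (right) → 1 crossing.
Theta: no edge straddles that height → 0 crossings.
Only Zeta has an odd count, so the point is inside Zeta.

Zeta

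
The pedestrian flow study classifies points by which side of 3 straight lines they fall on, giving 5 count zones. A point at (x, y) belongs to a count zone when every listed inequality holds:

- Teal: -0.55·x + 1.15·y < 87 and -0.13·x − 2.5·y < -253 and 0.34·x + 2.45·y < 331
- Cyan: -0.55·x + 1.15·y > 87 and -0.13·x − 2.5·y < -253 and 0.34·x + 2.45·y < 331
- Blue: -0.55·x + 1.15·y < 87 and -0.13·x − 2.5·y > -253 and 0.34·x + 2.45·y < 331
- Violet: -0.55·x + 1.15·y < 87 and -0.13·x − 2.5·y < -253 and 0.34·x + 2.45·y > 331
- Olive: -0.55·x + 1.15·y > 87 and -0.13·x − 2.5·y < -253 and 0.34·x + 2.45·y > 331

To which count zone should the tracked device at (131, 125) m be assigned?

Violet

-0.55·131 + 1.15·125 = 71.700, which is < 87
-0.13·131 − 2.5·125 = -329.530, which is < -253
0.34·131 + 2.45·125 = 350.790, which is > 331
This sign pattern matches Violet.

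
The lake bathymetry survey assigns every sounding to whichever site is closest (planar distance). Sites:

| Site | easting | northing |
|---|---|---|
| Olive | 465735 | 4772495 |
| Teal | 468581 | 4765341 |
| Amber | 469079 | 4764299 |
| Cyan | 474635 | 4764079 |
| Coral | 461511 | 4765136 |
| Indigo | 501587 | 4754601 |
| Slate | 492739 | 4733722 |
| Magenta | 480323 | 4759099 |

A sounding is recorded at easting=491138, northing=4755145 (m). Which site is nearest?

Indigo

Squared distances to each site:
Olive: 946334909.000; Teal: 612776665.000; Amber: 570395197.000; Cyan: 352165365.000; Coral: 977579210.000; Indigo: 109477537.000; Slate: 461508130.000; Magenta: 132598341.000.
Minimum at Indigo.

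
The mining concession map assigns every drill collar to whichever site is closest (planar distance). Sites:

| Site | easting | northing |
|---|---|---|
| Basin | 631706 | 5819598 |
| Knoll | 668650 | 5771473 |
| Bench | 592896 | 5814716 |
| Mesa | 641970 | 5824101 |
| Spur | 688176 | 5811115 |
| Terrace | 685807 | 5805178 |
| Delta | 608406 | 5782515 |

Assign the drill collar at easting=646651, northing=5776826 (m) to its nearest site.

Squared distances to each site:
Basin: 2052797009.000; Knoll: 512610610.000; Bench: 4325252125.000; Mesa: 2256837386.000; Spur: 2900061146.000; Terrace: 2337028240.000; Delta: 1495044746.000.
Minimum at Knoll.

Knoll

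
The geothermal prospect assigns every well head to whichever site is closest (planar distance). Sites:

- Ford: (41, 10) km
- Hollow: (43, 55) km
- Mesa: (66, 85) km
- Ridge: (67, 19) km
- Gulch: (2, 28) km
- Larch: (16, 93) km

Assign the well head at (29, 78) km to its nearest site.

Larch

Squared distances to each site:
Ford: 4768.000; Hollow: 725.000; Mesa: 1418.000; Ridge: 4925.000; Gulch: 3229.000; Larch: 394.000.
Minimum at Larch.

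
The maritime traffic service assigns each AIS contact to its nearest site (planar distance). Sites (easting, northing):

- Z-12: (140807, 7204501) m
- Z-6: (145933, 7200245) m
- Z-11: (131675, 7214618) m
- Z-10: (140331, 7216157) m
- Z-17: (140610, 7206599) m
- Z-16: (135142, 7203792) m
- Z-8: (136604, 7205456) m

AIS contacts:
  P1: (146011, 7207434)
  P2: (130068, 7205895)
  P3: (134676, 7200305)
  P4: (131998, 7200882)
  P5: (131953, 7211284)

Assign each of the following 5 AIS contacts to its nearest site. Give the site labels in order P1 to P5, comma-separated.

Z-17, Z-16, Z-16, Z-16, Z-11

P1 → Z-17 (d²=29868026.00)
P2 → Z-16 (d²=30168085.00)
P3 → Z-16 (d²=12376325.00)
P4 → Z-16 (d²=18352836.00)
P5 → Z-11 (d²=11192840.00)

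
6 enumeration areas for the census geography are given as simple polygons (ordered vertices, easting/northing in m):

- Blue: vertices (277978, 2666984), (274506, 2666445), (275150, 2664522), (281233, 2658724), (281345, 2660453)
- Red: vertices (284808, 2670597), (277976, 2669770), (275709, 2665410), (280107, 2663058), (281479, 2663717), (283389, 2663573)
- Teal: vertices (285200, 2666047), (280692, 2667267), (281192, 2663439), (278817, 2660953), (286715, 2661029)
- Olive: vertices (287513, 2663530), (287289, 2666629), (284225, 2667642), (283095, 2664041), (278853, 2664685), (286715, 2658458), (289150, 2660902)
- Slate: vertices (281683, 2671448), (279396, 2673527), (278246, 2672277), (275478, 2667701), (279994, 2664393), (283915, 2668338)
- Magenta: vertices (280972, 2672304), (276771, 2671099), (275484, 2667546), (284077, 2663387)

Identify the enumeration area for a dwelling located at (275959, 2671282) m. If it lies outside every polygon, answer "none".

Cast a ray rightward from (275959, 2671282). For each polygon, the edges (by vertex number in listed order) whose endpoints lie on opposite sides of northing = 2671282, where each meets that height, and whether that is right or left of the point:
Blue: no edge straddles that height → 0 crossings.
Red: no edge straddles that height → 0 crossings.
Teal: no edge straddles that height → 0 crossings.
Olive: no edge straddles that height → 0 crossings.
Slate: 3–4 at easting≈277644.1 (right), 6–1 at easting≈281802.1 (right) → 2 crossings.
Magenta: 1–2 at easting≈277409.0 (right), 4–1 at easting≈281327.9 (right) → 2 crossings.
All counts are even, so the point lies outside every listed polygon.

none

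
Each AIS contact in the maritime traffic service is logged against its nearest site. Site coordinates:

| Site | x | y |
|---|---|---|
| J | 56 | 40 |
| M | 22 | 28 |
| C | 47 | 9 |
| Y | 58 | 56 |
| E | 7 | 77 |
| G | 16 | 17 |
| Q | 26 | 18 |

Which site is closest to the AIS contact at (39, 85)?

Squared distances to each site:
J: 2314.000; M: 3538.000; C: 5840.000; Y: 1202.000; E: 1088.000; G: 5153.000; Q: 4658.000.
Minimum at E.

E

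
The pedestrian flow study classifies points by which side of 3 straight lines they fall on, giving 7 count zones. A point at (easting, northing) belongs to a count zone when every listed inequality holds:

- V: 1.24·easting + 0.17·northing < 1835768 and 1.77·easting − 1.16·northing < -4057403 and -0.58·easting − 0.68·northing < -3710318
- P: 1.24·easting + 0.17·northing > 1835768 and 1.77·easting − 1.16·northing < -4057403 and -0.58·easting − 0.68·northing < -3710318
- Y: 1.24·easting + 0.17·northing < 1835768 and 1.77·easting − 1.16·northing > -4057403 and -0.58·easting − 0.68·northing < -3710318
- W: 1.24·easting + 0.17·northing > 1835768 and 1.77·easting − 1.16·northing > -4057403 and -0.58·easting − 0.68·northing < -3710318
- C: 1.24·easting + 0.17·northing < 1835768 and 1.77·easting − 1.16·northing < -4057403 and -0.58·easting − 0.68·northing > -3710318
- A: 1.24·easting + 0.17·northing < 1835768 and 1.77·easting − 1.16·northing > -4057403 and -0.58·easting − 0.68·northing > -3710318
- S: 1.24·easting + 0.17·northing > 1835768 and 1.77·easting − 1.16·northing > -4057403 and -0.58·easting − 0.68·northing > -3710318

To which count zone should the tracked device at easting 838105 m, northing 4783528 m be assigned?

1.24·838105 + 0.17·4783528 = 1852449.960, which is > 1835768
1.77·838105 − 1.16·4783528 = -4065446.630, which is < -4057403
-0.58·838105 − 0.68·4783528 = -3738899.940, which is < -3710318
This sign pattern matches P.

P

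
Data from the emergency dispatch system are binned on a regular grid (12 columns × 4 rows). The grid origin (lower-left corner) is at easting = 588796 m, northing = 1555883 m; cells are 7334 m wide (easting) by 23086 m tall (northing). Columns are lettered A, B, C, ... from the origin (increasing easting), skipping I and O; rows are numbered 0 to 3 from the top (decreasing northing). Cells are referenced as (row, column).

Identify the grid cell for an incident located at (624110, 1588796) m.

Column index: ⌊(624110 − 588796) / 7334⌋ = ⌊4.815⌋ = 4 → column E
Row offset from origin: ⌊(1588796 − 1555883) / 23086⌋ = ⌊1.426⌋ = 1 → row 2 (counted from top)

(2, E)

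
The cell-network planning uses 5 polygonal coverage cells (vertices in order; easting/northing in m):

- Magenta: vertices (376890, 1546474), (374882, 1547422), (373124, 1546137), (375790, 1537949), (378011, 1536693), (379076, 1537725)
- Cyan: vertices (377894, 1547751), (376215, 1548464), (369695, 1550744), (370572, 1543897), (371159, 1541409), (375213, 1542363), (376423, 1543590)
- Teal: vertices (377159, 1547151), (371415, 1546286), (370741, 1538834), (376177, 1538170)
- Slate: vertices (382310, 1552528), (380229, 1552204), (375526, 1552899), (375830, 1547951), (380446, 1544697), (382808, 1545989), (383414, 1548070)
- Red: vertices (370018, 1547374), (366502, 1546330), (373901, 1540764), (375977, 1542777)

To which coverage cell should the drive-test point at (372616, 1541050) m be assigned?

Cast a ray rightward from (372616, 1541050). For each polygon, the edges (by vertex number in listed order) whose endpoints lie on opposite sides of northing = 1541050, where each meets that height, and whether that is right or left of the point:
Magenta: 3–4 at easting≈374780.3 (right), 6–1 at easting≈378245.2 (right) → 2 crossings.
Cyan: no edge straddles that height → 0 crossings.
Teal: 2–3 at easting≈370941.4 (left), 4–1 at easting≈376491.9 (right) → 1 crossing.
Slate: no edge straddles that height → 0 crossings.
Red: 2–3 at easting≈373520.8 (right), 3–4 at easting≈374196.0 (right) → 2 crossings.
Only Teal has an odd count, so the point is inside Teal.

Teal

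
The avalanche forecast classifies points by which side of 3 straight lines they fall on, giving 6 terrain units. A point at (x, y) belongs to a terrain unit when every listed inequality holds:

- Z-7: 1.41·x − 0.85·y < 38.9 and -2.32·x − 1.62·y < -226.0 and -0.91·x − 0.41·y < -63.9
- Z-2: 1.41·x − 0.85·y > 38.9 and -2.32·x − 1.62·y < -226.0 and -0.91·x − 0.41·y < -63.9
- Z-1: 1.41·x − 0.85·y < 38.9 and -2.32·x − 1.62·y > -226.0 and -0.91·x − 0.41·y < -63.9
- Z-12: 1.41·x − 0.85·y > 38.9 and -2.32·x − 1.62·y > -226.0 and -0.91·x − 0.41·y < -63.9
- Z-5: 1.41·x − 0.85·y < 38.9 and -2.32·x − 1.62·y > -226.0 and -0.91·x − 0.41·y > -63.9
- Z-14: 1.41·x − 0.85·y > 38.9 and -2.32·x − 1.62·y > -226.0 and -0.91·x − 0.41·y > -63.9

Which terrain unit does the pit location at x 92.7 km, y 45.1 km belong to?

1.41·92.7 − 0.85·45.1 = 92.372, which is > 38.9
-2.32·92.7 − 1.62·45.1 = -288.126, which is < -226.0
-0.91·92.7 − 0.41·45.1 = -102.848, which is < -63.9
This sign pattern matches Z-2.

Z-2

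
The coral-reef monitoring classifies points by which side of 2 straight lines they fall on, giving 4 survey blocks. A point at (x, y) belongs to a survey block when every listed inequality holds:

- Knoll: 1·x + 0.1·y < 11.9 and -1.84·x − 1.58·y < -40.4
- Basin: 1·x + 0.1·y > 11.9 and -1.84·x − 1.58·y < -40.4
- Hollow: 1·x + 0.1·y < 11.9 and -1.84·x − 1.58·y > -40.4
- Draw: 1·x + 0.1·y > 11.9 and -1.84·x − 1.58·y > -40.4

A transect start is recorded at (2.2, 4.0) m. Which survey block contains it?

Hollow

1·2.2 + 0.1·4.0 = 2.600, which is < 11.9
-1.84·2.2 − 1.58·4.0 = -10.368, which is > -40.4
This sign pattern matches Hollow.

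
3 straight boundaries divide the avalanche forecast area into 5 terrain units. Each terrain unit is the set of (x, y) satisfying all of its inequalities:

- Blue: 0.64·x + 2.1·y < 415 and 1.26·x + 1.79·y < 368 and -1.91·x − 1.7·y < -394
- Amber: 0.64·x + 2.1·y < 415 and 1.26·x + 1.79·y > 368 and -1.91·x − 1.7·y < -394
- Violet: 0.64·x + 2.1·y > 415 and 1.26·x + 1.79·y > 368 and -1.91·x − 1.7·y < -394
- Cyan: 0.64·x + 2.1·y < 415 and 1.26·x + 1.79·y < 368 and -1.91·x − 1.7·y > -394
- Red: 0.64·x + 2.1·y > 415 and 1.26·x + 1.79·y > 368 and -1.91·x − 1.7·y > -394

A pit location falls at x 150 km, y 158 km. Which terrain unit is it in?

Violet

0.64·150 + 2.1·158 = 427.800, which is > 415
1.26·150 + 1.79·158 = 471.820, which is > 368
-1.91·150 − 1.7·158 = -555.100, which is < -394
This sign pattern matches Violet.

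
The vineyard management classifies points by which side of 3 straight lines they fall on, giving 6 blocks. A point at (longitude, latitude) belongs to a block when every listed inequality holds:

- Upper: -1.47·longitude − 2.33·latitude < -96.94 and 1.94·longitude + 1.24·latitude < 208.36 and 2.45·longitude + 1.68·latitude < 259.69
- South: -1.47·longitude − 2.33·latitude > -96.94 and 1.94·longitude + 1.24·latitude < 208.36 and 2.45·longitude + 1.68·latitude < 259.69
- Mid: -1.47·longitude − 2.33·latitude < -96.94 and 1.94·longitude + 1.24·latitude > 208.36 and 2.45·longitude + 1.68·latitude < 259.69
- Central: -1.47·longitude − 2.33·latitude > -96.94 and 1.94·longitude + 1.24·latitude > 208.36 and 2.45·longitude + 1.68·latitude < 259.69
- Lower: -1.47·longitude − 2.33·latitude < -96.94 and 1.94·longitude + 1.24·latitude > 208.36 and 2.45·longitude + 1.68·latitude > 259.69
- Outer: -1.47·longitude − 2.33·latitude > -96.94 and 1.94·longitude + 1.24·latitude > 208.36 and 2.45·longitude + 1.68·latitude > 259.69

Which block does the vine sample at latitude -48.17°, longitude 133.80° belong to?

-1.47·133.80 − 2.33·-48.17 = -84.450, which is > -96.94
1.94·133.80 + 1.24·-48.17 = 199.841, which is < 208.36
2.45·133.80 + 1.68·-48.17 = 246.884, which is < 259.69
This sign pattern matches South.

South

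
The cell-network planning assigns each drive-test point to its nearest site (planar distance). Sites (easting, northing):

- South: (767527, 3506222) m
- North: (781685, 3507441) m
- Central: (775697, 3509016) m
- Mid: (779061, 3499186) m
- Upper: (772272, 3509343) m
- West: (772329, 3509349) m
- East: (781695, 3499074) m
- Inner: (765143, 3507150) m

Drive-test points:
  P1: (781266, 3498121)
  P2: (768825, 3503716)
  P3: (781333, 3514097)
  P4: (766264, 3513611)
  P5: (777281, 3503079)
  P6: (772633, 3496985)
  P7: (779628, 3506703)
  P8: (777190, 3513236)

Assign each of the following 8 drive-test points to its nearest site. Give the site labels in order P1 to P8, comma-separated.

P1 → East (d²=1092250.00)
P2 → South (d²=7964840.00)
P3 → North (d²=44426240.00)
P4 → Inner (d²=43001162.00)
P5 → Mid (d²=18323849.00)
P6 → Mid (d²=46163585.00)
P7 → North (d²=4775893.00)
P8 → Central (d²=20037449.00)

East, South, North, Inner, Mid, Mid, North, Central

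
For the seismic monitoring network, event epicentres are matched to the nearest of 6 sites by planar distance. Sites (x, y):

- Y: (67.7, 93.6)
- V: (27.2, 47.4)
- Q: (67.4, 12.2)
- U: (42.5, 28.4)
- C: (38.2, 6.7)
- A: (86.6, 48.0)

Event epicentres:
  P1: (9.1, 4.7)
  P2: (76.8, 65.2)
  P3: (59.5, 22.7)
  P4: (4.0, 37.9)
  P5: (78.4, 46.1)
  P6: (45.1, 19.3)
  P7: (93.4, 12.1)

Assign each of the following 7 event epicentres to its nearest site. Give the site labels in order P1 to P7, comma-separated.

P1 → C (d²=850.81)
P2 → A (d²=391.88)
P3 → Q (d²=172.66)
P4 → V (d²=628.49)
P5 → A (d²=70.85)
P6 → U (d²=89.57)
P7 → Q (d²=676.01)

C, A, Q, V, A, U, Q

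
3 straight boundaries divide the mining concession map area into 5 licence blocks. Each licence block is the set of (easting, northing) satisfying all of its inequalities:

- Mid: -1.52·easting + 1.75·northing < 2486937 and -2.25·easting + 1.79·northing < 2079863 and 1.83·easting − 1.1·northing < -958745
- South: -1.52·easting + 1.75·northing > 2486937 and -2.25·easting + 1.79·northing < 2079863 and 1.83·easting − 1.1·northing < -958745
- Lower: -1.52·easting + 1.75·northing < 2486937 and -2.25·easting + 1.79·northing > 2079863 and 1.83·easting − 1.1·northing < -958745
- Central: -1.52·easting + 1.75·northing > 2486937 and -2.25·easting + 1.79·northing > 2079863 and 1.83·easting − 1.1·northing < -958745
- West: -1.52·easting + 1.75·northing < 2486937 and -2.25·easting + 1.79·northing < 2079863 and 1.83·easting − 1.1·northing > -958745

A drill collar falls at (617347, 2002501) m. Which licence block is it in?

-1.52·617347 + 1.75·2002501 = 2566009.310, which is > 2486937
-2.25·617347 + 1.79·2002501 = 2195446.040, which is > 2079863
1.83·617347 − 1.1·2002501 = -1073006.090, which is < -958745
This sign pattern matches Central.

Central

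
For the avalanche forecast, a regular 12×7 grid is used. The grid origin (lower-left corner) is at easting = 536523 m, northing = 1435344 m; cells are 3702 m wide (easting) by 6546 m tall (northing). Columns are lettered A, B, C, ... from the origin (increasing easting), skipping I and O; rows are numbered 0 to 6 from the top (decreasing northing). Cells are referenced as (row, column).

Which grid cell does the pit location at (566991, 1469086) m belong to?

(1, J)

Column index: ⌊(566991 − 536523) / 3702⌋ = ⌊8.230⌋ = 8 → column J
Row offset from origin: ⌊(1469086 − 1435344) / 6546⌋ = ⌊5.155⌋ = 5 → row 1 (counted from top)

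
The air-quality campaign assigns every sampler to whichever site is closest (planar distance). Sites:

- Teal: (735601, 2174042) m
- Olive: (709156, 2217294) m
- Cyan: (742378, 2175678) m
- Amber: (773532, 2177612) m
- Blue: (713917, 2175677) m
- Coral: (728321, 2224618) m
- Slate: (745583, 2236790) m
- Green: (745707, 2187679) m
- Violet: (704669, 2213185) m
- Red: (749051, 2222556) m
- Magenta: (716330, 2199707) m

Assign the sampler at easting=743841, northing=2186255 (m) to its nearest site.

Green

Squared distances to each site:
Teal: 217054969.000; Olive: 2166468746.000; Cyan: 114013298.000; Amber: 956256930.000; Blue: 1007339860.000; Coral: 1712590169.000; Slate: 2556820789.000; Green: 5509732.000; Violet: 2259670484.000; Red: 1344906701.000; Magenta: 937811425.000.
Minimum at Green.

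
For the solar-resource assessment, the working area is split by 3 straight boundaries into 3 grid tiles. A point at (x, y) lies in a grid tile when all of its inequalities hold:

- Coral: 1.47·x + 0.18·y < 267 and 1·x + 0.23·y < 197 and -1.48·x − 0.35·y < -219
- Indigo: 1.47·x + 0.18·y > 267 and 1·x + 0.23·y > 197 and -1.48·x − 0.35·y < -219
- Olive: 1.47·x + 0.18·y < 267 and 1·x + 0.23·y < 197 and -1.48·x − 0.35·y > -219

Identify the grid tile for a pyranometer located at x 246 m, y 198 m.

Indigo

1.47·246 + 0.18·198 = 397.260, which is > 267
1·246 + 0.23·198 = 291.540, which is > 197
-1.48·246 − 0.35·198 = -433.380, which is < -219
This sign pattern matches Indigo.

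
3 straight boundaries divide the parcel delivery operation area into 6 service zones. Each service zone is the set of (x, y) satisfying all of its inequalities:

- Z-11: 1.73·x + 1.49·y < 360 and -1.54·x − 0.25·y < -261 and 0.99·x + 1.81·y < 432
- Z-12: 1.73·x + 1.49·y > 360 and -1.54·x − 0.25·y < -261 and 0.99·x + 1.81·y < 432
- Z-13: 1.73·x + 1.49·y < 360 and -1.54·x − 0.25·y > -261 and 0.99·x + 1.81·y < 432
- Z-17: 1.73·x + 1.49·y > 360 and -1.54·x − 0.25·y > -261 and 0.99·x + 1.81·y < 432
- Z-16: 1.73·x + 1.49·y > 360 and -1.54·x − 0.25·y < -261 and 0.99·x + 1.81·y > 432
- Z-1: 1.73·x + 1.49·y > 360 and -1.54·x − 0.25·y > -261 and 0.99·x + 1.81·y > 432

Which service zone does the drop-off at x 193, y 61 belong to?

1.73·193 + 1.49·61 = 424.780, which is > 360
-1.54·193 − 0.25·61 = -312.470, which is < -261
0.99·193 + 1.81·61 = 301.480, which is < 432
This sign pattern matches Z-12.

Z-12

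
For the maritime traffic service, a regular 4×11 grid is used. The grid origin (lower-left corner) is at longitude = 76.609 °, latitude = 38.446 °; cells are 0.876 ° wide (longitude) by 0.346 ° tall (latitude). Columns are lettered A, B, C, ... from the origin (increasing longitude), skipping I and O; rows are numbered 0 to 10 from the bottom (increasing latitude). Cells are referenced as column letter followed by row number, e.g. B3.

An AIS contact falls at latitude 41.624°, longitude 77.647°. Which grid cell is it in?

B9

Column index: ⌊(77.647 − 76.609) / 0.876⌋ = ⌊1.185⌋ = 1 → column B
Row offset from origin: ⌊(41.624 − 38.446) / 0.346⌋ = ⌊9.185⌋ = 9 → row 9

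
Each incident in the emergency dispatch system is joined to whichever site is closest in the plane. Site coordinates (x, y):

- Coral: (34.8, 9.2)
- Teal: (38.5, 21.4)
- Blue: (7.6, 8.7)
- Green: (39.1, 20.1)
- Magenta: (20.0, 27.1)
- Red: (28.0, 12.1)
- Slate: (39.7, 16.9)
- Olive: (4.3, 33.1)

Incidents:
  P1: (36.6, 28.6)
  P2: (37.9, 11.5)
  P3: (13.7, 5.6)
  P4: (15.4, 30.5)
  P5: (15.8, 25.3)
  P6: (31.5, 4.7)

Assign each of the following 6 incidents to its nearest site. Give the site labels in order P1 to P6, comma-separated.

Teal, Coral, Blue, Magenta, Magenta, Coral

P1 → Teal (d²=55.45)
P2 → Coral (d²=14.90)
P3 → Blue (d²=46.82)
P4 → Magenta (d²=32.72)
P5 → Magenta (d²=20.88)
P6 → Coral (d²=31.14)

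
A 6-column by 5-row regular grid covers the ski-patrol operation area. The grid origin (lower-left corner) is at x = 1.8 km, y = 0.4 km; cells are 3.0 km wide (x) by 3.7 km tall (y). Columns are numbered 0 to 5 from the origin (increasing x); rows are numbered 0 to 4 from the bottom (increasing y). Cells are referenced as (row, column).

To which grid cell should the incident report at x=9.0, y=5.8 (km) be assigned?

Column index: ⌊(9.0 − 1.8) / 3.0⌋ = ⌊2.400⌋ = 2
Row offset from origin: ⌊(5.8 − 0.4) / 3.7⌋ = ⌊1.459⌋ = 1 → row 1

(1, 2)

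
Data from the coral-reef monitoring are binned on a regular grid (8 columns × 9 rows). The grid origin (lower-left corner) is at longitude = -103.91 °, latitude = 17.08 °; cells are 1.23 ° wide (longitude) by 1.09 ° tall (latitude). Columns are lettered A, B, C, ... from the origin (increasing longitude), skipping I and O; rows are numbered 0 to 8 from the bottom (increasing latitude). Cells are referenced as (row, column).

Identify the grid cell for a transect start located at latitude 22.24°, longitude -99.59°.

Column index: ⌊(-99.59 − -103.91) / 1.23⌋ = ⌊3.512⌋ = 3 → column D
Row offset from origin: ⌊(22.24 − 17.08) / 1.09⌋ = ⌊4.734⌋ = 4 → row 4

(4, D)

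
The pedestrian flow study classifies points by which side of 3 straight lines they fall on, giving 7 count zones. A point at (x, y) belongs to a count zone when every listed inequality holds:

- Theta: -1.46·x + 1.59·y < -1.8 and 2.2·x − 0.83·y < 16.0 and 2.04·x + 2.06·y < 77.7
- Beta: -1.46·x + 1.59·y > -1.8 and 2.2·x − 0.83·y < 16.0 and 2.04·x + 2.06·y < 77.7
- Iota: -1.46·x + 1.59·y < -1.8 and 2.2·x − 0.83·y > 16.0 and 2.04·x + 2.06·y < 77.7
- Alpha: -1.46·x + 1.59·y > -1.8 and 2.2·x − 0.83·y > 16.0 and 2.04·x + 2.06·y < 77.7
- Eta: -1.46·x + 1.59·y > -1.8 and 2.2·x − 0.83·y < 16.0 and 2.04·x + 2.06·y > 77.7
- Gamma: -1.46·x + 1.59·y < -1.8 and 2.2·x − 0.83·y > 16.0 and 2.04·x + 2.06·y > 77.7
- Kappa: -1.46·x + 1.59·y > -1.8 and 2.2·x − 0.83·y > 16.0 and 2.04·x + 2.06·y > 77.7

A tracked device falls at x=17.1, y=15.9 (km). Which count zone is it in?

Alpha

-1.46·17.1 + 1.59·15.9 = 0.315, which is > -1.8
2.2·17.1 − 0.83·15.9 = 24.423, which is > 16.0
2.04·17.1 + 2.06·15.9 = 67.638, which is < 77.7
This sign pattern matches Alpha.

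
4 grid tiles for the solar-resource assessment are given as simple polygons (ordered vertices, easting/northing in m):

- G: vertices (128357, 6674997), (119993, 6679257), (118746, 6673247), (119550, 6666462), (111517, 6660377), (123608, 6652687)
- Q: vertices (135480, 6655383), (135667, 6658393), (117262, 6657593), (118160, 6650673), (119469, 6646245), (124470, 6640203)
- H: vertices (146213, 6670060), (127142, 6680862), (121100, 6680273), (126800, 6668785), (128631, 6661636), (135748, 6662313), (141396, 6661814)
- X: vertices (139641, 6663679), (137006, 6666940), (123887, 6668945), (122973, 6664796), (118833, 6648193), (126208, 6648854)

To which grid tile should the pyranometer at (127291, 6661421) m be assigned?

X

Cast a ray rightward from (127291, 6661421). For each polygon, the edges (by vertex number in listed order) whose endpoints lie on opposite sides of northing = 6661421, where each meets that height, and whether that is right or left of the point:
G: 4–5 at easting≈112895.2 (left), 6–1 at easting≈125467.2 (left) → 0 crossings.
Q: no edge straddles that height → 0 crossings.
H: no edge straddles that height → 0 crossings.
X: 4–5 at easting≈122131.4 (left), 6–1 at easting≈137595.0 (right) → 1 crossing.
Only X has an odd count, so the point is inside X.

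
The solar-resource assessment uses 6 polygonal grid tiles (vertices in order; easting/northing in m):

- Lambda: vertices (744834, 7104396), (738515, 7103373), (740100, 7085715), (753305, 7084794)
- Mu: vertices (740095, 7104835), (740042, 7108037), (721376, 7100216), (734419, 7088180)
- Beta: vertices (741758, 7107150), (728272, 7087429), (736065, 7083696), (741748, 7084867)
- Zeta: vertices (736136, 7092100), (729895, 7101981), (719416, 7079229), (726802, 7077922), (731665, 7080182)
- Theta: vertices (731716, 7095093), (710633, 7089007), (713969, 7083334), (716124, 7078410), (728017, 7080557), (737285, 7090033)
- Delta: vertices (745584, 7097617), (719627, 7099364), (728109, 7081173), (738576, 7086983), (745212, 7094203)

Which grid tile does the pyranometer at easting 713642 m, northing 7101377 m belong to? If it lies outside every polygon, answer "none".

none

Cast a ray rightward from (713642, 7101377). For each polygon, the edges (by vertex number in listed order) whose endpoints lie on opposite sides of northing = 7101377, where each meets that height, and whether that is right or left of the point:
Lambda: 2–3 at easting≈738694.2 (right), 4–1 at easting≈746138.7 (right) → 2 crossings.
Mu: 2–3 at easting≈724146.9 (right), 4–1 at easting≈738916.5 (right) → 2 crossings.
Beta: 1–2 at easting≈737810.2 (right), 4–1 at easting≈741755.4 (right) → 2 crossings.
Zeta: 1–2 at easting≈730276.5 (right), 2–3 at easting≈729616.8 (right) → 2 crossings.
Theta: no edge straddles that height → 0 crossings.
Delta: no edge straddles that height → 0 crossings.
All counts are even, so the point lies outside every listed polygon.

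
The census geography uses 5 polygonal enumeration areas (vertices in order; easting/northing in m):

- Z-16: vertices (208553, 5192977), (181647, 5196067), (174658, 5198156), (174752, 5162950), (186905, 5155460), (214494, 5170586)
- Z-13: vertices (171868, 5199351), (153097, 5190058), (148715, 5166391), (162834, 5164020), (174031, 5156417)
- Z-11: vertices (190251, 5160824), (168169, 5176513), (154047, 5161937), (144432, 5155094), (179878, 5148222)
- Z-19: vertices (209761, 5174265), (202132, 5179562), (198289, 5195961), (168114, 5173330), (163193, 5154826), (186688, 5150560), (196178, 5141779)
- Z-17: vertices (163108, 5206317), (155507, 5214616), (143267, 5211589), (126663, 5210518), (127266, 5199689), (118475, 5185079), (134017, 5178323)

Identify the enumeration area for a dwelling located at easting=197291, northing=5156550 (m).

Cast a ray rightward from (197291, 5156550). For each polygon, the edges (by vertex number in listed order) whose endpoints lie on opposite sides of northing = 5156550, where each meets that height, and whether that is right or left of the point:
Z-16: 4–5 at easting≈185136.4 (left), 5–6 at easting≈188893.1 (left) → 0 crossings.
Z-13: 4–5 at easting≈173835.1 (left), 5–1 at easting≈174024.3 (left) → 0 crossings.
Z-11: 3–4 at easting≈146477.8 (left), 5–1 at easting≈186733.0 (left) → 0 crossings.
Z-19: 4–5 at easting≈163651.5 (left), 7–1 at easting≈202354.0 (right) → 1 crossing.
Z-17: no edge straddles that height → 0 crossings.
Only Z-19 has an odd count, so the point is inside Z-19.

Z-19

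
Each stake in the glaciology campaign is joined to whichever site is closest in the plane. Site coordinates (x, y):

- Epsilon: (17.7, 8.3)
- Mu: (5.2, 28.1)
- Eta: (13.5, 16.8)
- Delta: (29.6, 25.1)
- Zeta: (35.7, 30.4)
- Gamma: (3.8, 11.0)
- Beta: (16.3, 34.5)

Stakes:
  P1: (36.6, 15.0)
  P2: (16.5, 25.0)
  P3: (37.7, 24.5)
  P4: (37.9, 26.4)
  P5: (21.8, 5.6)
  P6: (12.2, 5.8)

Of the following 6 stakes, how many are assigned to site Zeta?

2

P1 → Delta
P2 → Eta
P3 → Zeta
P4 → Zeta
P5 → Epsilon
P6 → Epsilon
2 of the 6 go to Zeta.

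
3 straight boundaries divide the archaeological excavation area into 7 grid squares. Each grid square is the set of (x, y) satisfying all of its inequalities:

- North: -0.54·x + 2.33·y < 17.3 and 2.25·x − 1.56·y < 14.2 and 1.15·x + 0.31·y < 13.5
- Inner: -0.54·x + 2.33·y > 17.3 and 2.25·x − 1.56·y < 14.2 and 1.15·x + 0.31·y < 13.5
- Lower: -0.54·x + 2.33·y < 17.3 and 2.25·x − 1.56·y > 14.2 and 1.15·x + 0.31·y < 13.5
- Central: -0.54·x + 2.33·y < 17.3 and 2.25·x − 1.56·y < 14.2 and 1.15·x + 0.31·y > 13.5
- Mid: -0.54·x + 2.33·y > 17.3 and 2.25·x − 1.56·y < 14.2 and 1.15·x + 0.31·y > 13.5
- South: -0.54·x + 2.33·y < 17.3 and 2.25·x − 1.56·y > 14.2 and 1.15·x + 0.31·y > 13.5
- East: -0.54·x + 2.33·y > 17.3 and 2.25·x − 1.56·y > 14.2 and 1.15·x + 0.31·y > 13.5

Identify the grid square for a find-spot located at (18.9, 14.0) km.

East

-0.54·18.9 + 2.33·14.0 = 22.414, which is > 17.3
2.25·18.9 − 1.56·14.0 = 20.685, which is > 14.2
1.15·18.9 + 0.31·14.0 = 26.075, which is > 13.5
This sign pattern matches East.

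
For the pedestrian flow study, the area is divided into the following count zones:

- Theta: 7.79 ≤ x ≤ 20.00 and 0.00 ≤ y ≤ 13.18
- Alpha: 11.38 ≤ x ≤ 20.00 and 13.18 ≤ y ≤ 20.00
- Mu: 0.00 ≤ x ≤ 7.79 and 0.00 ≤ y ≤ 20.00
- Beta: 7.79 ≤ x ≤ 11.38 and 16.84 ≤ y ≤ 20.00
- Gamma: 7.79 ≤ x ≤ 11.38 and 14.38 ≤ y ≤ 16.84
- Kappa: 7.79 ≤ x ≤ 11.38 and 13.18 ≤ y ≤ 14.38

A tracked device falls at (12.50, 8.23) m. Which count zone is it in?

The point has x = 12.50 and y = 8.23.
Only Theta satisfies 7.79 ≤ x ≤ 20.00 and 0.00 ≤ y ≤ 13.18.

Theta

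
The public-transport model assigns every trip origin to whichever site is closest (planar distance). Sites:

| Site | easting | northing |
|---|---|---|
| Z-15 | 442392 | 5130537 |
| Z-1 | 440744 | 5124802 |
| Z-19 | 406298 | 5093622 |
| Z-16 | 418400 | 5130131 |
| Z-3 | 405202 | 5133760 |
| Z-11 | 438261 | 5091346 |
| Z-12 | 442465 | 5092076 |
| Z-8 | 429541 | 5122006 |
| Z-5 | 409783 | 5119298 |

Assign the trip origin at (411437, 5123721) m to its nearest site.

Squared distances to each site:
Z-15: 1004669881.000; Z-1: 860068810.000; Z-19: 932359122.000; Z-16: 89571469.000; Z-3: 139656746.000; Z-11: 1767667601.000; Z-12: 1964142809.000; Z-8: 330696041.000; Z-5: 22298645.000.
Minimum at Z-5.

Z-5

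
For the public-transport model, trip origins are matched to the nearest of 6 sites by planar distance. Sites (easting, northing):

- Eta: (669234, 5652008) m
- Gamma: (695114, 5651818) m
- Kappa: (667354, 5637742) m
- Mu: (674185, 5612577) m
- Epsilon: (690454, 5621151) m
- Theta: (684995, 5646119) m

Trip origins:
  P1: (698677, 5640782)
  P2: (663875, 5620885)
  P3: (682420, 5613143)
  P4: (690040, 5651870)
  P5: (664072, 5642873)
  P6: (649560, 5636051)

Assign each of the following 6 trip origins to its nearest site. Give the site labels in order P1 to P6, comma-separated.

P1 → Gamma (d²=134488265.00)
P2 → Mu (d²=175318964.00)
P3 → Mu (d²=68135581.00)
P4 → Gamma (d²=25748180.00)
P5 → Kappa (d²=37098685.00)
P6 → Kappa (d²=319485917.00)

Gamma, Mu, Mu, Gamma, Kappa, Kappa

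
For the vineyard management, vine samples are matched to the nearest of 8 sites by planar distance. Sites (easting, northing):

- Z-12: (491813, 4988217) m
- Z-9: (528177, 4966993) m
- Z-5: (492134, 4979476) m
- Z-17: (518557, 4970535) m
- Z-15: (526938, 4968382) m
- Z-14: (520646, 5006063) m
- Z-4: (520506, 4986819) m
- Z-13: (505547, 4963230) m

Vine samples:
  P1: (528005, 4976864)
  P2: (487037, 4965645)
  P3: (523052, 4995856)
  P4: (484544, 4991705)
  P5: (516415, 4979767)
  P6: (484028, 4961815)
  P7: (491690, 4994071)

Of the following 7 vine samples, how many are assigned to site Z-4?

P1 → Z-15
P2 → Z-5
P3 → Z-4
P4 → Z-12
P5 → Z-4
P6 → Z-5
P7 → Z-12
2 of the 7 go to Z-4.

2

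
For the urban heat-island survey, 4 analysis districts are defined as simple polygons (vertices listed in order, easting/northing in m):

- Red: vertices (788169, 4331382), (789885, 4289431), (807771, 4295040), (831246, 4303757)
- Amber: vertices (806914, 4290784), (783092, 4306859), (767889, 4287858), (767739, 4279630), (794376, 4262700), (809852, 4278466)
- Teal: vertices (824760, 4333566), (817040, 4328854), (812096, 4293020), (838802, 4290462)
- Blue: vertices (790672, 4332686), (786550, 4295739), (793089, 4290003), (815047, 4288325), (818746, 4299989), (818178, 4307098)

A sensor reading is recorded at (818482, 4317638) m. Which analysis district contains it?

Teal

Cast a ray rightward from (818482, 4317638). For each polygon, the edges (by vertex number in listed order) whose endpoints lie on opposite sides of northing = 4317638, where each meets that height, and whether that is right or left of the point:
Red: 1–2 at easting≈788731.2 (left), 4–1 at easting≈809600.7 (left) → 0 crossings.
Amber: no edge straddles that height → 0 crossings.
Teal: 2–3 at easting≈815492.5 (left), 4–1 at easting≈829948.9 (right) → 1 crossing.
Blue: 1–2 at easting≈788993.2 (left), 6–1 at easting≈806848.0 (left) → 0 crossings.
Only Teal has an odd count, so the point is inside Teal.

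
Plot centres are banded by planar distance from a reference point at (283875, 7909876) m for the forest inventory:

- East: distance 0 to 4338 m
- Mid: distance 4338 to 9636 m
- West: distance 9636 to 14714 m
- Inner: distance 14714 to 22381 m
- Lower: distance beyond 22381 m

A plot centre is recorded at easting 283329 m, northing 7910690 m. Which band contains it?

Distance = √((283329−283875)² + (7910690−7909876)²) = √(298116.000 + 662596.000) = 980.159 m.
0 ≤ 980.159 < 4338 → East.

East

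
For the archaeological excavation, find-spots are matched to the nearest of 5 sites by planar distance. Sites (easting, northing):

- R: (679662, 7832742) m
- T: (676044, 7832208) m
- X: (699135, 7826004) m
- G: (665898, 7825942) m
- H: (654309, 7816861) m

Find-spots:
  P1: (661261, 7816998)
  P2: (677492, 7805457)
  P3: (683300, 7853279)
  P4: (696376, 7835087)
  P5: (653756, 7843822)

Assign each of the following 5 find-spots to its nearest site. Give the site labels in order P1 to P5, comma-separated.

P1 → H (d²=48349073.00)
P2 → G (d²=554056061.00)
P3 → R (d²=435003413.00)
P4 → X (d²=90112970.00)
P5 → G (d²=467122564.00)

H, G, R, X, G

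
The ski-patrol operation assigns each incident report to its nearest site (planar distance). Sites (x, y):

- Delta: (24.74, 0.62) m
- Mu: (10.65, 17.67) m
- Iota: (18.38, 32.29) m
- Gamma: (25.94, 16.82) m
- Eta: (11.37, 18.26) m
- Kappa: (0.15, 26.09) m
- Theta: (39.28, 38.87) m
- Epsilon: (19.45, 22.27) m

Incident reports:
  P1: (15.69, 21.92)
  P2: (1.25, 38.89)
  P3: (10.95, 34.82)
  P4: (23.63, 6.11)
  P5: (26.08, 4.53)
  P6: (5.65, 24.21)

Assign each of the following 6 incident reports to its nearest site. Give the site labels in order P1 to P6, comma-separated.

Epsilon, Kappa, Iota, Delta, Delta, Kappa

P1 → Epsilon (d²=14.26)
P2 → Kappa (d²=165.05)
P3 → Iota (d²=61.61)
P4 → Delta (d²=31.37)
P5 → Delta (d²=17.08)
P6 → Kappa (d²=33.78)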